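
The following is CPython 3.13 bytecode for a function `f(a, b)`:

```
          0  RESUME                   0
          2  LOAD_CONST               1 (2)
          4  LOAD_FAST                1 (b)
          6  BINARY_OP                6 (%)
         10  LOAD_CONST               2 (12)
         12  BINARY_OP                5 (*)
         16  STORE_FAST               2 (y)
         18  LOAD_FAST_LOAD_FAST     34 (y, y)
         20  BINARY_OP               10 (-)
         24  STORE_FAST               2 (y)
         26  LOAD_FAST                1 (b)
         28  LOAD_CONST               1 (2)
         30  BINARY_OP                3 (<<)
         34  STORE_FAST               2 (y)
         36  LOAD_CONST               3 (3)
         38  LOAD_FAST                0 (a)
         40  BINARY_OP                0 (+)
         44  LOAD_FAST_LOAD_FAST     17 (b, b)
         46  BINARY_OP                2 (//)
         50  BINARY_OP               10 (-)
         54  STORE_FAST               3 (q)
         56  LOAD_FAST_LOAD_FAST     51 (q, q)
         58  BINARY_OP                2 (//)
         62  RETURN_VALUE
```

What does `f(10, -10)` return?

1

LOAD_CONST → push 2. Stack: [2]
LOAD_FAST b → push -10. Stack: [2, -10]
BINARY_OP % → 2 % -10 = -8. Stack: [-8]
LOAD_CONST → push 12. Stack: [-8, 12]
BINARY_OP * → -8 * 12 = -96. Stack: [-96]
STORE_FAST y → y=-96. Stack: []
LOAD_FAST_LOAD_FAST y,y → push -96,-96. Stack: [-96, -96]
BINARY_OP - → -96 - -96 = 0. Stack: [0]
STORE_FAST y → y=0. Stack: []
LOAD_FAST b → push -10. Stack: [-10]
LOAD_CONST → push 2. Stack: [-10, 2]
BINARY_OP << → -10 << 2 = -40. Stack: [-40]
STORE_FAST y → y=-40. Stack: []
LOAD_CONST → push 3. Stack: [3]
LOAD_FAST a → push 10. Stack: [3, 10]
BINARY_OP + → 3 + 10 = 13. Stack: [13]
LOAD_FAST_LOAD_FAST b,b → push -10,-10. Stack: [13, -10, -10]
BINARY_OP // → -10 // -10 = 1. Stack: [13, 1]
BINARY_OP - → 13 - 1 = 12. Stack: [12]
STORE_FAST q → q=12. Stack: []
LOAD_FAST_LOAD_FAST q,q → push 12,12. Stack: [12, 12]
BINARY_OP // → 12 // 12 = 1. Stack: [1]
RETURN_VALUE → return 1.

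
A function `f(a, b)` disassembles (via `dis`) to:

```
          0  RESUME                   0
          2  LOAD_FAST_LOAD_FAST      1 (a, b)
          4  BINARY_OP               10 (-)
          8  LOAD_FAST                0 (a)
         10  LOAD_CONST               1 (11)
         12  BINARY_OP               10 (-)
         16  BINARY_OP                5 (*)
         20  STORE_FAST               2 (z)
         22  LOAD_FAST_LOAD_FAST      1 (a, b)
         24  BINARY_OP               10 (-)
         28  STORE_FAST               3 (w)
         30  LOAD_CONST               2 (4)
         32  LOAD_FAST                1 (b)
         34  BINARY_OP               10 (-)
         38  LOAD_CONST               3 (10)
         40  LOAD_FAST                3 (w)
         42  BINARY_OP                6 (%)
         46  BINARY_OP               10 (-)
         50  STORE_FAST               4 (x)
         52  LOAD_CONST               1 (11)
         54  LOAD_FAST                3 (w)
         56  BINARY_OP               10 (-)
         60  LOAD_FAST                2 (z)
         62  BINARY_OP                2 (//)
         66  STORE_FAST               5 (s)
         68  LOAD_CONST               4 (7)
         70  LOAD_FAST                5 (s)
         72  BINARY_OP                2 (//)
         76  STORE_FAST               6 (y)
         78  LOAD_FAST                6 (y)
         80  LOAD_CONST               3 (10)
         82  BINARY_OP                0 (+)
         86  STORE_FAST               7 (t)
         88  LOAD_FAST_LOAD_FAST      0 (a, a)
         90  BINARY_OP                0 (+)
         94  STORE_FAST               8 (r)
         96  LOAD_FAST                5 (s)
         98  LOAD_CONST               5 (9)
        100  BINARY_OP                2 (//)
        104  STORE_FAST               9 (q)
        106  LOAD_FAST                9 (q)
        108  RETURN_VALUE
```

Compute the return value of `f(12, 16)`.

-1

LOAD_FAST_LOAD_FAST a,b → push 12,16. Stack: [12, 16]
BINARY_OP - → 12 - 16 = -4. Stack: [-4]
LOAD_FAST a → push 12. Stack: [-4, 12]
LOAD_CONST → push 11. Stack: [-4, 12, 11]
BINARY_OP - → 12 - 11 = 1. Stack: [-4, 1]
BINARY_OP * → -4 * 1 = -4. Stack: [-4]
STORE_FAST z → z=-4. Stack: []
LOAD_FAST_LOAD_FAST a,b → push 12,16. Stack: [12, 16]
BINARY_OP - → 12 - 16 = -4. Stack: [-4]
STORE_FAST w → w=-4. Stack: []
LOAD_CONST → push 4. Stack: [4]
LOAD_FAST b → push 16. Stack: [4, 16]
BINARY_OP - → 4 - 16 = -12. Stack: [-12]
LOAD_CONST → push 10. Stack: [-12, 10]
LOAD_FAST w → push -4. Stack: [-12, 10, -4]
BINARY_OP % → 10 % -4 = -2. Stack: [-12, -2]
BINARY_OP - → -12 - -2 = -10. Stack: [-10]
STORE_FAST x → x=-10. Stack: []
LOAD_CONST → push 11. Stack: [11]
LOAD_FAST w → push -4. Stack: [11, -4]
BINARY_OP - → 11 - -4 = 15. Stack: [15]
LOAD_FAST z → push -4. Stack: [15, -4]
BINARY_OP // → 15 // -4 = -4. Stack: [-4]
STORE_FAST s → s=-4. Stack: []
LOAD_CONST → push 7. Stack: [7]
LOAD_FAST s → push -4. Stack: [7, -4]
BINARY_OP // → 7 // -4 = -2. Stack: [-2]
STORE_FAST y → y=-2. Stack: []
LOAD_FAST y → push -2. Stack: [-2]
LOAD_CONST → push 10. Stack: [-2, 10]
BINARY_OP + → -2 + 10 = 8. Stack: [8]
STORE_FAST t → t=8. Stack: []
LOAD_FAST_LOAD_FAST a,a → push 12,12. Stack: [12, 12]
BINARY_OP + → 12 + 12 = 24. Stack: [24]
STORE_FAST r → r=24. Stack: []
LOAD_FAST s → push -4. Stack: [-4]
LOAD_CONST → push 9. Stack: [-4, 9]
BINARY_OP // → -4 // 9 = -1. Stack: [-1]
STORE_FAST q → q=-1. Stack: []
LOAD_FAST q → push -1. Stack: [-1]
RETURN_VALUE → return -1.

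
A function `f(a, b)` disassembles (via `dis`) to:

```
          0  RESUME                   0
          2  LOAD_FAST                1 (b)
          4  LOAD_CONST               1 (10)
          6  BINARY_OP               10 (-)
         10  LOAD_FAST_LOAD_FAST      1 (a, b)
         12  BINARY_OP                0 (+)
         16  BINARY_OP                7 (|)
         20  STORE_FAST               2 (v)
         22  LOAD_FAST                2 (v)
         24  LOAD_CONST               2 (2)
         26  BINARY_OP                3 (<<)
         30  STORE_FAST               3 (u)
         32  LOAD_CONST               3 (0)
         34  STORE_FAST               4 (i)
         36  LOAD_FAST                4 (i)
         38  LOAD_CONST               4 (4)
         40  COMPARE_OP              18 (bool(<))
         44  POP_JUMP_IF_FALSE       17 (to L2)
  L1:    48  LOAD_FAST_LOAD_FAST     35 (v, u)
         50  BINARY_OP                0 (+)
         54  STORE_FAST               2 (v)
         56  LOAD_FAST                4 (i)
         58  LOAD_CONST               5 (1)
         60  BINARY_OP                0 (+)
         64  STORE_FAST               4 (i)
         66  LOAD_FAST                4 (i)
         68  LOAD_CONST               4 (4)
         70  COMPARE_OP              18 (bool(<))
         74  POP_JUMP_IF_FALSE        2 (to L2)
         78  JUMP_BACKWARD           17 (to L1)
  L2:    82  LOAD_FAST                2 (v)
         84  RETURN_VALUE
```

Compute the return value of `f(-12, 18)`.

238

LOAD_FAST b → push 18. Stack: [18]
LOAD_CONST → push 10. Stack: [18, 10]
BINARY_OP - → 18 - 10 = 8. Stack: [8]
LOAD_FAST_LOAD_FAST a,b → push -12,18. Stack: [8, -12, 18]
BINARY_OP + → -12 + 18 = 6. Stack: [8, 6]
BINARY_OP | → 8 | 6 = 14. Stack: [14]
STORE_FAST v → v=14. Stack: []
LOAD_FAST v → push 14. Stack: [14]
LOAD_CONST → push 2. Stack: [14, 2]
BINARY_OP << → 14 << 2 = 56. Stack: [56]
STORE_FAST u → u=56. Stack: []
LOAD_CONST → push 0. Stack: [0]
STORE_FAST i → i=0. Stack: []
LOAD_FAST i → push 0. Stack: [0]
LOAD_CONST → push 4. Stack: [0, 4]
COMPARE_OP bool(<) → 0 vs 4 = True. Stack: [True]
POP_JUMP_IF_FALSE → pop True; no jump. Stack: []
LOAD_FAST_LOAD_FAST v,u → push 14,56. Stack: [14, 56]
BINARY_OP + → 14 + 56 = 70. Stack: [70]
STORE_FAST v → v=70. Stack: []
LOAD_FAST i → push 0. Stack: [0]
LOAD_CONST → push 1. Stack: [0, 1]
BINARY_OP + → 0 + 1 = 1. Stack: [1]
STORE_FAST i → i=1. Stack: []
LOAD_FAST i → push 1. Stack: [1]
LOAD_CONST → push 4. Stack: [1, 4]
COMPARE_OP bool(<) → 1 vs 4 = True. Stack: [True]
POP_JUMP_IF_FALSE → pop True; no jump. Stack: []
LOAD_FAST_LOAD_FAST v,u → push 70,56. Stack: [70, 56]
BINARY_OP + → 70 + 56 = 126. Stack: [126]
STORE_FAST v → v=126. Stack: []
LOAD_FAST i → push 1. Stack: [1]
LOAD_CONST → push 1. Stack: [1, 1]
BINARY_OP + → 1 + 1 = 2. Stack: [2]
STORE_FAST i → i=2. Stack: []
LOAD_FAST i → push 2. Stack: [2]
LOAD_CONST → push 4. Stack: [2, 4]
COMPARE_OP bool(<) → 2 vs 4 = True. Stack: [True]
POP_JUMP_IF_FALSE → pop True; no jump. Stack: []
LOAD_FAST_LOAD_FAST v,u → push 126,56. Stack: [126, 56]
BINARY_OP + → 126 + 56 = 182. Stack: [182]
STORE_FAST v → v=182. Stack: []
LOAD_FAST i → push 2. Stack: [2]
LOAD_CONST → push 1. Stack: [2, 1]
BINARY_OP + → 2 + 1 = 3. Stack: [3]
STORE_FAST i → i=3. Stack: []
LOAD_FAST i → push 3. Stack: [3]
LOAD_CONST → push 4. Stack: [3, 4]
COMPARE_OP bool(<) → 3 vs 4 = True. Stack: [True]
POP_JUMP_IF_FALSE → pop True; no jump. Stack: []
LOAD_FAST_LOAD_FAST v,u → push 182,56. Stack: [182, 56]
BINARY_OP + → 182 + 56 = 238. Stack: [238]
STORE_FAST v → v=238. Stack: []
LOAD_FAST i → push 3. Stack: [3]
LOAD_CONST → push 1. Stack: [3, 1]
BINARY_OP + → 3 + 1 = 4. Stack: [4]
STORE_FAST i → i=4. Stack: []
LOAD_FAST i → push 4. Stack: [4]
LOAD_CONST → push 4. Stack: [4, 4]
COMPARE_OP bool(<) → 4 vs 4 = False. Stack: [False]
POP_JUMP_IF_FALSE → pop False; jump. Stack: []
LOAD_FAST v → push 238. Stack: [238]
RETURN_VALUE → return 238.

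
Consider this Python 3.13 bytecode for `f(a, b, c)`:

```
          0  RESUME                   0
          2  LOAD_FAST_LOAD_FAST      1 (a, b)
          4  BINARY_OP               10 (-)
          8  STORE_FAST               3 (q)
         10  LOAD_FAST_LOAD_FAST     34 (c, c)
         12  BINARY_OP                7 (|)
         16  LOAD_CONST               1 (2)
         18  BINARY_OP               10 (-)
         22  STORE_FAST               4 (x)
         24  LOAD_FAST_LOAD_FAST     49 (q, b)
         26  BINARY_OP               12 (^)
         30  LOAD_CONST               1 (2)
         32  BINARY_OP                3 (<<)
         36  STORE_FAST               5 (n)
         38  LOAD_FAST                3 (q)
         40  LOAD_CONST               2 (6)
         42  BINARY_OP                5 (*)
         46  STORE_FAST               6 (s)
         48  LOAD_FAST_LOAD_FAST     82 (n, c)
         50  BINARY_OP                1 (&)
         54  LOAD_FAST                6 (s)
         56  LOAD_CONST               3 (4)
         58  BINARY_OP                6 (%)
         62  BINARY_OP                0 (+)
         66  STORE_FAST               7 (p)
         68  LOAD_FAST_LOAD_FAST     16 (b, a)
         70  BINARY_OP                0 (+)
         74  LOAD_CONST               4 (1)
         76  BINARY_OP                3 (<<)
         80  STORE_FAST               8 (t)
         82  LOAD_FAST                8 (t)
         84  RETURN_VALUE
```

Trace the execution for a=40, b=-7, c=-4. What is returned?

LOAD_FAST_LOAD_FAST a,b → push 40,-7. Stack: [40, -7]
BINARY_OP - → 40 - -7 = 47. Stack: [47]
STORE_FAST q → q=47. Stack: []
LOAD_FAST_LOAD_FAST c,c → push -4,-4. Stack: [-4, -4]
BINARY_OP | → -4 | -4 = -4. Stack: [-4]
LOAD_CONST → push 2. Stack: [-4, 2]
BINARY_OP - → -4 - 2 = -6. Stack: [-6]
STORE_FAST x → x=-6. Stack: []
LOAD_FAST_LOAD_FAST q,b → push 47,-7. Stack: [47, -7]
BINARY_OP ^ → 47 ^ -7 = -42. Stack: [-42]
LOAD_CONST → push 2. Stack: [-42, 2]
BINARY_OP << → -42 << 2 = -168. Stack: [-168]
STORE_FAST n → n=-168. Stack: []
LOAD_FAST q → push 47. Stack: [47]
LOAD_CONST → push 6. Stack: [47, 6]
BINARY_OP * → 47 * 6 = 282. Stack: [282]
STORE_FAST s → s=282. Stack: []
LOAD_FAST_LOAD_FAST n,c → push -168,-4. Stack: [-168, -4]
BINARY_OP & → -168 & -4 = -168. Stack: [-168]
LOAD_FAST s → push 282. Stack: [-168, 282]
LOAD_CONST → push 4. Stack: [-168, 282, 4]
BINARY_OP % → 282 % 4 = 2. Stack: [-168, 2]
BINARY_OP + → -168 + 2 = -166. Stack: [-166]
STORE_FAST p → p=-166. Stack: []
LOAD_FAST_LOAD_FAST b,a → push -7,40. Stack: [-7, 40]
BINARY_OP + → -7 + 40 = 33. Stack: [33]
LOAD_CONST → push 1. Stack: [33, 1]
BINARY_OP << → 33 << 1 = 66. Stack: [66]
STORE_FAST t → t=66. Stack: []
LOAD_FAST t → push 66. Stack: [66]
RETURN_VALUE → return 66.

66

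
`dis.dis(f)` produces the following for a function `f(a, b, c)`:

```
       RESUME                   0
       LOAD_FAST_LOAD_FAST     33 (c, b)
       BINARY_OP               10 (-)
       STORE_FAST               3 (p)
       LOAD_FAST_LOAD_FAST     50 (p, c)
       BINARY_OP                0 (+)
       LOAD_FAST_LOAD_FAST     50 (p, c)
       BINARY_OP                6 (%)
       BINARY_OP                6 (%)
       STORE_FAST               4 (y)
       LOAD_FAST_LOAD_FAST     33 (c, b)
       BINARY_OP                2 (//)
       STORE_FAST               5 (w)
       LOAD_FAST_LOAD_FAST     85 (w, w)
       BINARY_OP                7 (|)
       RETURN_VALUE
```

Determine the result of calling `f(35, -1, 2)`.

LOAD_FAST_LOAD_FAST c,b → push 2,-1. Stack: [2, -1]
BINARY_OP - → 2 - -1 = 3. Stack: [3]
STORE_FAST p → p=3. Stack: []
LOAD_FAST_LOAD_FAST p,c → push 3,2. Stack: [3, 2]
BINARY_OP + → 3 + 2 = 5. Stack: [5]
LOAD_FAST_LOAD_FAST p,c → push 3,2. Stack: [5, 3, 2]
BINARY_OP % → 3 % 2 = 1. Stack: [5, 1]
BINARY_OP % → 5 % 1 = 0. Stack: [0]
STORE_FAST y → y=0. Stack: []
LOAD_FAST_LOAD_FAST c,b → push 2,-1. Stack: [2, -1]
BINARY_OP // → 2 // -1 = -2. Stack: [-2]
STORE_FAST w → w=-2. Stack: []
LOAD_FAST_LOAD_FAST w,w → push -2,-2. Stack: [-2, -2]
BINARY_OP | → -2 | -2 = -2. Stack: [-2]
RETURN_VALUE → return -2.

-2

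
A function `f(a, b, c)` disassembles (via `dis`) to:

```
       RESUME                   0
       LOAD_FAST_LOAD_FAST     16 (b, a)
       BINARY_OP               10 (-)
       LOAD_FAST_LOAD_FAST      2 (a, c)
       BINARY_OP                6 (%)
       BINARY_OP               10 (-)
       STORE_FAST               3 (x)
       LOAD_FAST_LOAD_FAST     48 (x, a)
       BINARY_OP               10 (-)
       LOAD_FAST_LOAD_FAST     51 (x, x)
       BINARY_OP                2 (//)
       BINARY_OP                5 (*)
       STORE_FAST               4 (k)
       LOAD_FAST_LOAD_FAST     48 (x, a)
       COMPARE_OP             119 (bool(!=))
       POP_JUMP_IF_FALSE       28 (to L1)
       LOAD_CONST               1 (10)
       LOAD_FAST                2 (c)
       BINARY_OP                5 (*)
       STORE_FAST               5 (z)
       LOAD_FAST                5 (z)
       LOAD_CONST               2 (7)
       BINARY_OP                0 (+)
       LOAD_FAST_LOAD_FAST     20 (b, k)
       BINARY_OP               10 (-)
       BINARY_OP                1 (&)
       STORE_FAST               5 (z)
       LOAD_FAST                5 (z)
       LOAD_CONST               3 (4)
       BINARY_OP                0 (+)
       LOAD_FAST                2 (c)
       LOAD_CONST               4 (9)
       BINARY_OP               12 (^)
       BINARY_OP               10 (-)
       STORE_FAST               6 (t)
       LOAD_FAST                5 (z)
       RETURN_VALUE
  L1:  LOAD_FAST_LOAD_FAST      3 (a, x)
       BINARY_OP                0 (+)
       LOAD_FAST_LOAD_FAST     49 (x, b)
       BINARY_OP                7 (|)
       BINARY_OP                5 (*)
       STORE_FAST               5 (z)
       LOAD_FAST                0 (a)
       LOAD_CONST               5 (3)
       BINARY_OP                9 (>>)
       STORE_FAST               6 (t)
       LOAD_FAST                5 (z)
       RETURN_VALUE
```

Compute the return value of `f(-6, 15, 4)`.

LOAD_FAST_LOAD_FAST b,a → push 15,-6. Stack: [15, -6]
BINARY_OP - → 15 - -6 = 21. Stack: [21]
LOAD_FAST_LOAD_FAST a,c → push -6,4. Stack: [21, -6, 4]
BINARY_OP % → -6 % 4 = 2. Stack: [21, 2]
BINARY_OP - → 21 - 2 = 19. Stack: [19]
STORE_FAST x → x=19. Stack: []
LOAD_FAST_LOAD_FAST x,a → push 19,-6. Stack: [19, -6]
BINARY_OP - → 19 - -6 = 25. Stack: [25]
LOAD_FAST_LOAD_FAST x,x → push 19,19. Stack: [25, 19, 19]
BINARY_OP // → 19 // 19 = 1. Stack: [25, 1]
BINARY_OP * → 25 * 1 = 25. Stack: [25]
STORE_FAST k → k=25. Stack: []
LOAD_FAST_LOAD_FAST x,a → push 19,-6. Stack: [19, -6]
COMPARE_OP bool(!=) → 19 vs -6 = True. Stack: [True]
POP_JUMP_IF_FALSE → pop True; no jump. Stack: []
LOAD_CONST → push 10. Stack: [10]
LOAD_FAST c → push 4. Stack: [10, 4]
BINARY_OP * → 10 * 4 = 40. Stack: [40]
STORE_FAST z → z=40. Stack: []
LOAD_FAST z → push 40. Stack: [40]
LOAD_CONST → push 7. Stack: [40, 7]
BINARY_OP + → 40 + 7 = 47. Stack: [47]
LOAD_FAST_LOAD_FAST b,k → push 15,25. Stack: [47, 15, 25]
BINARY_OP - → 15 - 25 = -10. Stack: [47, -10]
BINARY_OP & → 47 & -10 = 38. Stack: [38]
STORE_FAST z → z=38. Stack: []
LOAD_FAST z → push 38. Stack: [38]
LOAD_CONST → push 4. Stack: [38, 4]
BINARY_OP + → 38 + 4 = 42. Stack: [42]
LOAD_FAST c → push 4. Stack: [42, 4]
LOAD_CONST → push 9. Stack: [42, 4, 9]
BINARY_OP ^ → 4 ^ 9 = 13. Stack: [42, 13]
BINARY_OP - → 42 - 13 = 29. Stack: [29]
STORE_FAST t → t=29. Stack: []
LOAD_FAST z → push 38. Stack: [38]
RETURN_VALUE → return 38.

38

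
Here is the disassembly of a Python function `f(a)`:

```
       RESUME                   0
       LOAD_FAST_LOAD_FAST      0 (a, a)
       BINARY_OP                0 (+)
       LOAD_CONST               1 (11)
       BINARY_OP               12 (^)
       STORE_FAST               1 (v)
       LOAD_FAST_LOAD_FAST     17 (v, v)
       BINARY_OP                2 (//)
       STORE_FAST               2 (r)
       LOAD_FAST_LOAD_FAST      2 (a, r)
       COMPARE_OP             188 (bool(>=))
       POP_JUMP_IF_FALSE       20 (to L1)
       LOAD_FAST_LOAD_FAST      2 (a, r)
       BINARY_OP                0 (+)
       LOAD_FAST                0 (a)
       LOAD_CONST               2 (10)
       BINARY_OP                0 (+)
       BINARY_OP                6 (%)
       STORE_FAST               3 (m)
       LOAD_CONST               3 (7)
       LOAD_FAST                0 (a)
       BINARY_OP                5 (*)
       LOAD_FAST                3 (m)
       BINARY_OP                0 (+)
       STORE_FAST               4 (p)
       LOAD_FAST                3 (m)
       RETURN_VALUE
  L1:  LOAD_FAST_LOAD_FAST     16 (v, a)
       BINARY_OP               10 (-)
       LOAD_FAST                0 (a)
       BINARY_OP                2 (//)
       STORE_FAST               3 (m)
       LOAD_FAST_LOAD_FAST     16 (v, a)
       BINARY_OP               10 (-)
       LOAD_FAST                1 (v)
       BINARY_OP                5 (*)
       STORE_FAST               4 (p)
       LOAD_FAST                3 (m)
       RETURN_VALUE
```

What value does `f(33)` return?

34

LOAD_FAST_LOAD_FAST a,a → push 33,33. Stack: [33, 33]
BINARY_OP + → 33 + 33 = 66. Stack: [66]
LOAD_CONST → push 11. Stack: [66, 11]
BINARY_OP ^ → 66 ^ 11 = 73. Stack: [73]
STORE_FAST v → v=73. Stack: []
LOAD_FAST_LOAD_FAST v,v → push 73,73. Stack: [73, 73]
BINARY_OP // → 73 // 73 = 1. Stack: [1]
STORE_FAST r → r=1. Stack: []
LOAD_FAST_LOAD_FAST a,r → push 33,1. Stack: [33, 1]
COMPARE_OP bool(>=) → 33 vs 1 = True. Stack: [True]
POP_JUMP_IF_FALSE → pop True; no jump. Stack: []
LOAD_FAST_LOAD_FAST a,r → push 33,1. Stack: [33, 1]
BINARY_OP + → 33 + 1 = 34. Stack: [34]
LOAD_FAST a → push 33. Stack: [34, 33]
LOAD_CONST → push 10. Stack: [34, 33, 10]
BINARY_OP + → 33 + 10 = 43. Stack: [34, 43]
BINARY_OP % → 34 % 43 = 34. Stack: [34]
STORE_FAST m → m=34. Stack: []
LOAD_CONST → push 7. Stack: [7]
LOAD_FAST a → push 33. Stack: [7, 33]
BINARY_OP * → 7 * 33 = 231. Stack: [231]
LOAD_FAST m → push 34. Stack: [231, 34]
BINARY_OP + → 231 + 34 = 265. Stack: [265]
STORE_FAST p → p=265. Stack: []
LOAD_FAST m → push 34. Stack: [34]
RETURN_VALUE → return 34.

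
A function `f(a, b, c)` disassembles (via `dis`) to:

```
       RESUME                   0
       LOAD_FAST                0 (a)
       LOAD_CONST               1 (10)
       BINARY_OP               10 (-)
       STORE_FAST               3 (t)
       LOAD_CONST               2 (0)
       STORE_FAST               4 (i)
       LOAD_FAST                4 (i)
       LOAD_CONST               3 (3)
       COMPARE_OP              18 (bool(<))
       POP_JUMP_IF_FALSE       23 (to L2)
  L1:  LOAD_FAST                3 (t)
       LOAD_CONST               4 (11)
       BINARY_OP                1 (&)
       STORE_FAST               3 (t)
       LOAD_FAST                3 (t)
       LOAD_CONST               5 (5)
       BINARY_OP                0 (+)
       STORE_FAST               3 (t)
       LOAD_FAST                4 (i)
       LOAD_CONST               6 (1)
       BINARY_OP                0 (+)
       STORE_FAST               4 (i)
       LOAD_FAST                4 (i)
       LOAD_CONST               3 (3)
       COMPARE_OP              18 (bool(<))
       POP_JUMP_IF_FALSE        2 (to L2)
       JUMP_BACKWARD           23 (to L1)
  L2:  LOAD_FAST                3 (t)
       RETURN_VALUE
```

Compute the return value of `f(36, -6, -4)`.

LOAD_FAST a → push 36. Stack: [36]
LOAD_CONST → push 10. Stack: [36, 10]
BINARY_OP - → 36 - 10 = 26. Stack: [26]
STORE_FAST t → t=26. Stack: []
LOAD_CONST → push 0. Stack: [0]
STORE_FAST i → i=0. Stack: []
LOAD_FAST i → push 0. Stack: [0]
LOAD_CONST → push 3. Stack: [0, 3]
COMPARE_OP bool(<) → 0 vs 3 = True. Stack: [True]
POP_JUMP_IF_FALSE → pop True; no jump. Stack: []
LOAD_FAST t → push 26. Stack: [26]
LOAD_CONST → push 11. Stack: [26, 11]
BINARY_OP & → 26 & 11 = 10. Stack: [10]
STORE_FAST t → t=10. Stack: []
LOAD_FAST t → push 10. Stack: [10]
LOAD_CONST → push 5. Stack: [10, 5]
BINARY_OP + → 10 + 5 = 15. Stack: [15]
STORE_FAST t → t=15. Stack: []
LOAD_FAST i → push 0. Stack: [0]
LOAD_CONST → push 1. Stack: [0, 1]
BINARY_OP + → 0 + 1 = 1. Stack: [1]
STORE_FAST i → i=1. Stack: []
LOAD_FAST i → push 1. Stack: [1]
LOAD_CONST → push 3. Stack: [1, 3]
COMPARE_OP bool(<) → 1 vs 3 = True. Stack: [True]
POP_JUMP_IF_FALSE → pop True; no jump. Stack: []
LOAD_FAST t → push 15. Stack: [15]
LOAD_CONST → push 11. Stack: [15, 11]
BINARY_OP & → 15 & 11 = 11. Stack: [11]
STORE_FAST t → t=11. Stack: []
LOAD_FAST t → push 11. Stack: [11]
LOAD_CONST → push 5. Stack: [11, 5]
BINARY_OP + → 11 + 5 = 16. Stack: [16]
STORE_FAST t → t=16. Stack: []
LOAD_FAST i → push 1. Stack: [1]
LOAD_CONST → push 1. Stack: [1, 1]
BINARY_OP + → 1 + 1 = 2. Stack: [2]
STORE_FAST i → i=2. Stack: []
LOAD_FAST i → push 2. Stack: [2]
LOAD_CONST → push 3. Stack: [2, 3]
COMPARE_OP bool(<) → 2 vs 3 = True. Stack: [True]
POP_JUMP_IF_FALSE → pop True; no jump. Stack: []
LOAD_FAST t → push 16. Stack: [16]
LOAD_CONST → push 11. Stack: [16, 11]
BINARY_OP & → 16 & 11 = 0. Stack: [0]
STORE_FAST t → t=0. Stack: []
LOAD_FAST t → push 0. Stack: [0]
LOAD_CONST → push 5. Stack: [0, 5]
BINARY_OP + → 0 + 5 = 5. Stack: [5]
STORE_FAST t → t=5. Stack: []
LOAD_FAST i → push 2. Stack: [2]
LOAD_CONST → push 1. Stack: [2, 1]
BINARY_OP + → 2 + 1 = 3. Stack: [3]
STORE_FAST i → i=3. Stack: []
LOAD_FAST i → push 3. Stack: [3]
LOAD_CONST → push 3. Stack: [3, 3]
COMPARE_OP bool(<) → 3 vs 3 = False. Stack: [False]
POP_JUMP_IF_FALSE → pop False; jump. Stack: []
LOAD_FAST t → push 5. Stack: [5]
RETURN_VALUE → return 5.

5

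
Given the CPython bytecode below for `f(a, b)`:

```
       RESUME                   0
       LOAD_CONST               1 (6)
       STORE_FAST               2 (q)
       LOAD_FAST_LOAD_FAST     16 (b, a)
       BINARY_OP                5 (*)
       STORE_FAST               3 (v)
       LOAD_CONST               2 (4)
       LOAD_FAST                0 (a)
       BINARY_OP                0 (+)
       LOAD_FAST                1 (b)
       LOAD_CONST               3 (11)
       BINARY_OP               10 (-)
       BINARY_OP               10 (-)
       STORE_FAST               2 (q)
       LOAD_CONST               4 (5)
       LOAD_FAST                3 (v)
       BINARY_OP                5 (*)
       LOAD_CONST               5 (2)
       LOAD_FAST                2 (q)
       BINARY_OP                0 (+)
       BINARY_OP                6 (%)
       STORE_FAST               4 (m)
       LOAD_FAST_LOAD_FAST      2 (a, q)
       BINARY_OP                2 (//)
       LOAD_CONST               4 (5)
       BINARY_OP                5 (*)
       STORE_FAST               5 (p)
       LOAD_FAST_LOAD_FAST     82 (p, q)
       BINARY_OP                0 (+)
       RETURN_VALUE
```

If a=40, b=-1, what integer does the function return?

56

LOAD_CONST → push 6. Stack: [6]
STORE_FAST q → q=6. Stack: []
LOAD_FAST_LOAD_FAST b,a → push -1,40. Stack: [-1, 40]
BINARY_OP * → -1 * 40 = -40. Stack: [-40]
STORE_FAST v → v=-40. Stack: []
LOAD_CONST → push 4. Stack: [4]
LOAD_FAST a → push 40. Stack: [4, 40]
BINARY_OP + → 4 + 40 = 44. Stack: [44]
LOAD_FAST b → push -1. Stack: [44, -1]
LOAD_CONST → push 11. Stack: [44, -1, 11]
BINARY_OP - → -1 - 11 = -12. Stack: [44, -12]
BINARY_OP - → 44 - -12 = 56. Stack: [56]
STORE_FAST q → q=56. Stack: []
LOAD_CONST → push 5. Stack: [5]
LOAD_FAST v → push -40. Stack: [5, -40]
BINARY_OP * → 5 * -40 = -200. Stack: [-200]
LOAD_CONST → push 2. Stack: [-200, 2]
LOAD_FAST q → push 56. Stack: [-200, 2, 56]
BINARY_OP + → 2 + 56 = 58. Stack: [-200, 58]
BINARY_OP % → -200 % 58 = 32. Stack: [32]
STORE_FAST m → m=32. Stack: []
LOAD_FAST_LOAD_FAST a,q → push 40,56. Stack: [40, 56]
BINARY_OP // → 40 // 56 = 0. Stack: [0]
LOAD_CONST → push 5. Stack: [0, 5]
BINARY_OP * → 0 * 5 = 0. Stack: [0]
STORE_FAST p → p=0. Stack: []
LOAD_FAST_LOAD_FAST p,q → push 0,56. Stack: [0, 56]
BINARY_OP + → 0 + 56 = 56. Stack: [56]
RETURN_VALUE → return 56.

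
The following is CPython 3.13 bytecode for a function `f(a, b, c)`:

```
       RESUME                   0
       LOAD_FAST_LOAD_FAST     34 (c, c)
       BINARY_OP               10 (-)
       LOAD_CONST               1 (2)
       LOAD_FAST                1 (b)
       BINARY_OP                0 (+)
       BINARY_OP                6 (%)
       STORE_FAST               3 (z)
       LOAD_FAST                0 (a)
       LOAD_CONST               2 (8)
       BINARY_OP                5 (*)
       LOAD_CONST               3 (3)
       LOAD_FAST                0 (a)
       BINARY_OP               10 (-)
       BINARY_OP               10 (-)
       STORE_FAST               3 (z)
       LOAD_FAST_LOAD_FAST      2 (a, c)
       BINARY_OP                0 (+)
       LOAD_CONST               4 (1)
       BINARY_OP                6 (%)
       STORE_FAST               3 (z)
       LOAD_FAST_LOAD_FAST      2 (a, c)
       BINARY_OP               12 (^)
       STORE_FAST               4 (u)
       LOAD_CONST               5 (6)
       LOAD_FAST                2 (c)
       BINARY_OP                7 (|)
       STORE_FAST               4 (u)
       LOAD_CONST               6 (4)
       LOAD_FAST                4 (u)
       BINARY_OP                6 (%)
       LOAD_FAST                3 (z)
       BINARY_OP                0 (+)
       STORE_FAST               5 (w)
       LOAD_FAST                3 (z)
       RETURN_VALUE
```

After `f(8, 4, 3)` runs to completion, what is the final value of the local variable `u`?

LOAD_FAST_LOAD_FAST c,c → push 3,3. Stack: [3, 3]
BINARY_OP - → 3 - 3 = 0. Stack: [0]
LOAD_CONST → push 2. Stack: [0, 2]
LOAD_FAST b → push 4. Stack: [0, 2, 4]
BINARY_OP + → 2 + 4 = 6. Stack: [0, 6]
BINARY_OP % → 0 % 6 = 0. Stack: [0]
STORE_FAST z → z=0. Stack: []
LOAD_FAST a → push 8. Stack: [8]
LOAD_CONST → push 8. Stack: [8, 8]
BINARY_OP * → 8 * 8 = 64. Stack: [64]
LOAD_CONST → push 3. Stack: [64, 3]
LOAD_FAST a → push 8. Stack: [64, 3, 8]
BINARY_OP - → 3 - 8 = -5. Stack: [64, -5]
BINARY_OP - → 64 - -5 = 69. Stack: [69]
STORE_FAST z → z=69. Stack: []
LOAD_FAST_LOAD_FAST a,c → push 8,3. Stack: [8, 3]
BINARY_OP + → 8 + 3 = 11. Stack: [11]
LOAD_CONST → push 1. Stack: [11, 1]
BINARY_OP % → 11 % 1 = 0. Stack: [0]
STORE_FAST z → z=0. Stack: []
LOAD_FAST_LOAD_FAST a,c → push 8,3. Stack: [8, 3]
BINARY_OP ^ → 8 ^ 3 = 11. Stack: [11]
STORE_FAST u → u=11. Stack: []
LOAD_CONST → push 6. Stack: [6]
LOAD_FAST c → push 3. Stack: [6, 3]
BINARY_OP | → 6 | 3 = 7. Stack: [7]
STORE_FAST u → u=7. Stack: []
LOAD_CONST → push 4. Stack: [4]
LOAD_FAST u → push 7. Stack: [4, 7]
BINARY_OP % → 4 % 7 = 4. Stack: [4]
LOAD_FAST z → push 0. Stack: [4, 0]
BINARY_OP + → 4 + 0 = 4. Stack: [4]
STORE_FAST w → w=4. Stack: []
LOAD_FAST z → push 0. Stack: [0]
RETURN_VALUE → return 0.

7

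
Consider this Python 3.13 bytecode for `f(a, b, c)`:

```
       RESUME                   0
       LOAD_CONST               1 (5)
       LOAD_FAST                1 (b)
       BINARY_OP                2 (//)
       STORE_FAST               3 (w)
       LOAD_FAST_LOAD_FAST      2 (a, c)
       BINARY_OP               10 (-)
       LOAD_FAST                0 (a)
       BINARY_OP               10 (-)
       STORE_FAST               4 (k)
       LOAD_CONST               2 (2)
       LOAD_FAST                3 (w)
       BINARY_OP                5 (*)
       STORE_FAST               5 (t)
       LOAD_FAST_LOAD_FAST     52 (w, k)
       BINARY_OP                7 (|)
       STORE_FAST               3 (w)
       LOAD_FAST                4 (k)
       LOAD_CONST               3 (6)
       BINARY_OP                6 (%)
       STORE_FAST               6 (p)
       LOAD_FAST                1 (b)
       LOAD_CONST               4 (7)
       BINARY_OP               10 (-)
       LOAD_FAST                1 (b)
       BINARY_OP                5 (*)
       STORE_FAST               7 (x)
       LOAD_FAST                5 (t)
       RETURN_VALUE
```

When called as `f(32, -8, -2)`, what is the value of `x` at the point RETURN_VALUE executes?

120

LOAD_CONST → push 5. Stack: [5]
LOAD_FAST b → push -8. Stack: [5, -8]
BINARY_OP // → 5 // -8 = -1. Stack: [-1]
STORE_FAST w → w=-1. Stack: []
LOAD_FAST_LOAD_FAST a,c → push 32,-2. Stack: [32, -2]
BINARY_OP - → 32 - -2 = 34. Stack: [34]
LOAD_FAST a → push 32. Stack: [34, 32]
BINARY_OP - → 34 - 32 = 2. Stack: [2]
STORE_FAST k → k=2. Stack: []
LOAD_CONST → push 2. Stack: [2]
LOAD_FAST w → push -1. Stack: [2, -1]
BINARY_OP * → 2 * -1 = -2. Stack: [-2]
STORE_FAST t → t=-2. Stack: []
LOAD_FAST_LOAD_FAST w,k → push -1,2. Stack: [-1, 2]
BINARY_OP | → -1 | 2 = -1. Stack: [-1]
STORE_FAST w → w=-1. Stack: []
LOAD_FAST k → push 2. Stack: [2]
LOAD_CONST → push 6. Stack: [2, 6]
BINARY_OP % → 2 % 6 = 2. Stack: [2]
STORE_FAST p → p=2. Stack: []
LOAD_FAST b → push -8. Stack: [-8]
LOAD_CONST → push 7. Stack: [-8, 7]
BINARY_OP - → -8 - 7 = -15. Stack: [-15]
LOAD_FAST b → push -8. Stack: [-15, -8]
BINARY_OP * → -15 * -8 = 120. Stack: [120]
STORE_FAST x → x=120. Stack: []
LOAD_FAST t → push -2. Stack: [-2]
RETURN_VALUE → return -2.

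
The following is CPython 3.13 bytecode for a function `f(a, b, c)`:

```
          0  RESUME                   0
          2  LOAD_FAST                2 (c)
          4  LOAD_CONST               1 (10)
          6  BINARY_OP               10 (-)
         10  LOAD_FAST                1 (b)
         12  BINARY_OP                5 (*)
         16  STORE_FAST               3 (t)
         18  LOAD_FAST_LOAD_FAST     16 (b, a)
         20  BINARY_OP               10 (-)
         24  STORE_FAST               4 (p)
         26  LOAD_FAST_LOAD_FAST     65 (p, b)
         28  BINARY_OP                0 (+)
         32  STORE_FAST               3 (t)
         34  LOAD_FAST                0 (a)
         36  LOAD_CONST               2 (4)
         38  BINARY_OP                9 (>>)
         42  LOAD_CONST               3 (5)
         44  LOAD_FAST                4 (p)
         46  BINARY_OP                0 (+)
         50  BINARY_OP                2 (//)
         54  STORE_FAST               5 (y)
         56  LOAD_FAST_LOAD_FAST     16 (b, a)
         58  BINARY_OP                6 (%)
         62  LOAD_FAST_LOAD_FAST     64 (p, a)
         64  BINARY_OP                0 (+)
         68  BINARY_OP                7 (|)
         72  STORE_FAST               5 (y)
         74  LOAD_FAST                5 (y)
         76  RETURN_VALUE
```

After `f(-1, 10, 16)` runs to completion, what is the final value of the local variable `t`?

21

LOAD_FAST c → push 16. Stack: [16]
LOAD_CONST → push 10. Stack: [16, 10]
BINARY_OP - → 16 - 10 = 6. Stack: [6]
LOAD_FAST b → push 10. Stack: [6, 10]
BINARY_OP * → 6 * 10 = 60. Stack: [60]
STORE_FAST t → t=60. Stack: []
LOAD_FAST_LOAD_FAST b,a → push 10,-1. Stack: [10, -1]
BINARY_OP - → 10 - -1 = 11. Stack: [11]
STORE_FAST p → p=11. Stack: []
LOAD_FAST_LOAD_FAST p,b → push 11,10. Stack: [11, 10]
BINARY_OP + → 11 + 10 = 21. Stack: [21]
STORE_FAST t → t=21. Stack: []
LOAD_FAST a → push -1. Stack: [-1]
LOAD_CONST → push 4. Stack: [-1, 4]
BINARY_OP >> → -1 >> 4 = -1. Stack: [-1]
LOAD_CONST → push 5. Stack: [-1, 5]
LOAD_FAST p → push 11. Stack: [-1, 5, 11]
BINARY_OP + → 5 + 11 = 16. Stack: [-1, 16]
BINARY_OP // → -1 // 16 = -1. Stack: [-1]
STORE_FAST y → y=-1. Stack: []
LOAD_FAST_LOAD_FAST b,a → push 10,-1. Stack: [10, -1]
BINARY_OP % → 10 % -1 = 0. Stack: [0]
LOAD_FAST_LOAD_FAST p,a → push 11,-1. Stack: [0, 11, -1]
BINARY_OP + → 11 + -1 = 10. Stack: [0, 10]
BINARY_OP | → 0 | 10 = 10. Stack: [10]
STORE_FAST y → y=10. Stack: []
LOAD_FAST y → push 10. Stack: [10]
RETURN_VALUE → return 10.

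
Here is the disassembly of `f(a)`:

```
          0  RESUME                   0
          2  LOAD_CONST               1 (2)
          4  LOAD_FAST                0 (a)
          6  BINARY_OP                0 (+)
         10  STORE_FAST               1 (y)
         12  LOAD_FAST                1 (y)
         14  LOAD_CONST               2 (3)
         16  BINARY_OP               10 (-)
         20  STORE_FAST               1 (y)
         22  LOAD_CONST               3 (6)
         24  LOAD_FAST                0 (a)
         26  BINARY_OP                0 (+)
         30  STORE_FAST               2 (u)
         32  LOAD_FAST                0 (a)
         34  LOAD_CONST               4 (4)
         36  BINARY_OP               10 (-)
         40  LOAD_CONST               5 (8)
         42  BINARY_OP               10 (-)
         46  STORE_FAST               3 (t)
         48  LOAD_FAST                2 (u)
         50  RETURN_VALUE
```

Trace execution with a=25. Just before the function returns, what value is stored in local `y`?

24

LOAD_CONST → push 2. Stack: [2]
LOAD_FAST a → push 25. Stack: [2, 25]
BINARY_OP + → 2 + 25 = 27. Stack: [27]
STORE_FAST y → y=27. Stack: []
LOAD_FAST y → push 27. Stack: [27]
LOAD_CONST → push 3. Stack: [27, 3]
BINARY_OP - → 27 - 3 = 24. Stack: [24]
STORE_FAST y → y=24. Stack: []
LOAD_CONST → push 6. Stack: [6]
LOAD_FAST a → push 25. Stack: [6, 25]
BINARY_OP + → 6 + 25 = 31. Stack: [31]
STORE_FAST u → u=31. Stack: []
LOAD_FAST a → push 25. Stack: [25]
LOAD_CONST → push 4. Stack: [25, 4]
BINARY_OP - → 25 - 4 = 21. Stack: [21]
LOAD_CONST → push 8. Stack: [21, 8]
BINARY_OP - → 21 - 8 = 13. Stack: [13]
STORE_FAST t → t=13. Stack: []
LOAD_FAST u → push 31. Stack: [31]
RETURN_VALUE → return 31.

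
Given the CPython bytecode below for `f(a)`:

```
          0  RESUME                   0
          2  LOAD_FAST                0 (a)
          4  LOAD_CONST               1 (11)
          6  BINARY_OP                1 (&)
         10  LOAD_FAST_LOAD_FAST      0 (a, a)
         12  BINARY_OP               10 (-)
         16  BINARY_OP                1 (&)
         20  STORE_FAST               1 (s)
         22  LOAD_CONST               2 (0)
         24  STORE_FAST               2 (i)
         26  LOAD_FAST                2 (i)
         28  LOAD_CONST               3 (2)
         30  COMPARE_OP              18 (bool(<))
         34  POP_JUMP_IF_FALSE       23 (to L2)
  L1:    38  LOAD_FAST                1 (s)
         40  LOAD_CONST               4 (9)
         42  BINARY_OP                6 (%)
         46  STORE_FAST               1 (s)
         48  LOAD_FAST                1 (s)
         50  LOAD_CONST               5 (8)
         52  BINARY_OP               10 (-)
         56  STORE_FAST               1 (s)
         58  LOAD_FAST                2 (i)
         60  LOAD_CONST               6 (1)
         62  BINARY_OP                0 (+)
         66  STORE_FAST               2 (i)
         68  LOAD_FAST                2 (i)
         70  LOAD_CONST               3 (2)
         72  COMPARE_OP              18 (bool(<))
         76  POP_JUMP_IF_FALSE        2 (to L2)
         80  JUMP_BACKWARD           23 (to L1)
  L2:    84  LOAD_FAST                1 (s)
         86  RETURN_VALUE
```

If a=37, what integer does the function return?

-7

LOAD_FAST a → push 37. Stack: [37]
LOAD_CONST → push 11. Stack: [37, 11]
BINARY_OP & → 37 & 11 = 1. Stack: [1]
LOAD_FAST_LOAD_FAST a,a → push 37,37. Stack: [1, 37, 37]
BINARY_OP - → 37 - 37 = 0. Stack: [1, 0]
BINARY_OP & → 1 & 0 = 0. Stack: [0]
STORE_FAST s → s=0. Stack: []
LOAD_CONST → push 0. Stack: [0]
STORE_FAST i → i=0. Stack: []
LOAD_FAST i → push 0. Stack: [0]
LOAD_CONST → push 2. Stack: [0, 2]
COMPARE_OP bool(<) → 0 vs 2 = True. Stack: [True]
POP_JUMP_IF_FALSE → pop True; no jump. Stack: []
LOAD_FAST s → push 0. Stack: [0]
LOAD_CONST → push 9. Stack: [0, 9]
BINARY_OP % → 0 % 9 = 0. Stack: [0]
STORE_FAST s → s=0. Stack: []
LOAD_FAST s → push 0. Stack: [0]
LOAD_CONST → push 8. Stack: [0, 8]
BINARY_OP - → 0 - 8 = -8. Stack: [-8]
STORE_FAST s → s=-8. Stack: []
LOAD_FAST i → push 0. Stack: [0]
LOAD_CONST → push 1. Stack: [0, 1]
BINARY_OP + → 0 + 1 = 1. Stack: [1]
STORE_FAST i → i=1. Stack: []
LOAD_FAST i → push 1. Stack: [1]
LOAD_CONST → push 2. Stack: [1, 2]
COMPARE_OP bool(<) → 1 vs 2 = True. Stack: [True]
POP_JUMP_IF_FALSE → pop True; no jump. Stack: []
LOAD_FAST s → push -8. Stack: [-8]
LOAD_CONST → push 9. Stack: [-8, 9]
BINARY_OP % → -8 % 9 = 1. Stack: [1]
STORE_FAST s → s=1. Stack: []
LOAD_FAST s → push 1. Stack: [1]
LOAD_CONST → push 8. Stack: [1, 8]
BINARY_OP - → 1 - 8 = -7. Stack: [-7]
STORE_FAST s → s=-7. Stack: []
LOAD_FAST i → push 1. Stack: [1]
LOAD_CONST → push 1. Stack: [1, 1]
BINARY_OP + → 1 + 1 = 2. Stack: [2]
STORE_FAST i → i=2. Stack: []
LOAD_FAST i → push 2. Stack: [2]
LOAD_CONST → push 2. Stack: [2, 2]
COMPARE_OP bool(<) → 2 vs 2 = False. Stack: [False]
POP_JUMP_IF_FALSE → pop False; jump. Stack: []
LOAD_FAST s → push -7. Stack: [-7]
RETURN_VALUE → return -7.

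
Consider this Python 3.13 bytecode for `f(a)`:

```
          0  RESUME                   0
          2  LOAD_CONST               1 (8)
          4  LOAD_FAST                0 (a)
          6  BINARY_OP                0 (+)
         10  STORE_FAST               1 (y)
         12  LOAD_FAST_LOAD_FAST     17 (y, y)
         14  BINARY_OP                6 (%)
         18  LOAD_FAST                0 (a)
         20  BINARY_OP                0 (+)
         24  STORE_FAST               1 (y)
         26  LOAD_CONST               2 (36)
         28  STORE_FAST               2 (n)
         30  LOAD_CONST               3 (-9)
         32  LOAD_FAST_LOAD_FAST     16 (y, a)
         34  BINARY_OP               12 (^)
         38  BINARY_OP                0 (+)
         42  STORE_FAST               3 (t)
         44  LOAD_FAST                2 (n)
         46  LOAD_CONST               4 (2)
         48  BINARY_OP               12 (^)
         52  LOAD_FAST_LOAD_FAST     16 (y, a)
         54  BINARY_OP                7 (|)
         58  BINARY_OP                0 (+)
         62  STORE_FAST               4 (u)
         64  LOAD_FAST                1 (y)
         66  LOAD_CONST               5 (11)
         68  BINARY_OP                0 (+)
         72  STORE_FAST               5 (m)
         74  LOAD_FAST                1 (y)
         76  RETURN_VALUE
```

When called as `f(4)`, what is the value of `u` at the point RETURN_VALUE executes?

LOAD_CONST → push 8. Stack: [8]
LOAD_FAST a → push 4. Stack: [8, 4]
BINARY_OP + → 8 + 4 = 12. Stack: [12]
STORE_FAST y → y=12. Stack: []
LOAD_FAST_LOAD_FAST y,y → push 12,12. Stack: [12, 12]
BINARY_OP % → 12 % 12 = 0. Stack: [0]
LOAD_FAST a → push 4. Stack: [0, 4]
BINARY_OP + → 0 + 4 = 4. Stack: [4]
STORE_FAST y → y=4. Stack: []
LOAD_CONST → push 36. Stack: [36]
STORE_FAST n → n=36. Stack: []
LOAD_CONST → push -9. Stack: [-9]
LOAD_FAST_LOAD_FAST y,a → push 4,4. Stack: [-9, 4, 4]
BINARY_OP ^ → 4 ^ 4 = 0. Stack: [-9, 0]
BINARY_OP + → -9 + 0 = -9. Stack: [-9]
STORE_FAST t → t=-9. Stack: []
LOAD_FAST n → push 36. Stack: [36]
LOAD_CONST → push 2. Stack: [36, 2]
BINARY_OP ^ → 36 ^ 2 = 38. Stack: [38]
LOAD_FAST_LOAD_FAST y,a → push 4,4. Stack: [38, 4, 4]
BINARY_OP | → 4 | 4 = 4. Stack: [38, 4]
BINARY_OP + → 38 + 4 = 42. Stack: [42]
STORE_FAST u → u=42. Stack: []
LOAD_FAST y → push 4. Stack: [4]
LOAD_CONST → push 11. Stack: [4, 11]
BINARY_OP + → 4 + 11 = 15. Stack: [15]
STORE_FAST m → m=15. Stack: []
LOAD_FAST y → push 4. Stack: [4]
RETURN_VALUE → return 4.

42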